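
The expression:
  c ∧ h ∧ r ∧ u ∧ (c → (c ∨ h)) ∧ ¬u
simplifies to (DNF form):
False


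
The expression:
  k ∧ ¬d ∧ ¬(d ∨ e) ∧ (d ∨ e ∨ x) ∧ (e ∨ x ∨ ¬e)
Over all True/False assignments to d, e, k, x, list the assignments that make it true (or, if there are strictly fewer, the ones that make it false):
is true only for:
  d=False, e=False, k=True, x=True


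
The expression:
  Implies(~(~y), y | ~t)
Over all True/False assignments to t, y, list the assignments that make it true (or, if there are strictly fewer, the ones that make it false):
is always true.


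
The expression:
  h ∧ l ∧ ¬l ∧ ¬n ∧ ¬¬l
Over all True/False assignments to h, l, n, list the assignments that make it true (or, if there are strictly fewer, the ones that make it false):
is never true.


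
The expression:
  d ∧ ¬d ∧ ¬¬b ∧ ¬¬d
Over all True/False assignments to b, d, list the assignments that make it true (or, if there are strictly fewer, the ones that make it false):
is never true.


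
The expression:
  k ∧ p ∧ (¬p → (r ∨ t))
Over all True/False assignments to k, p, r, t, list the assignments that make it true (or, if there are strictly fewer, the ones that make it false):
is true only for:
  k=True, p=True, r=False, t=False;
  k=True, p=True, r=False, t=True;
  k=True, p=True, r=True, t=False;
  k=True, p=True, r=True, t=True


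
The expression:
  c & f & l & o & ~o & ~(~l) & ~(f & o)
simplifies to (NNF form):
False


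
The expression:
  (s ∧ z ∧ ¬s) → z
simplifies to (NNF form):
True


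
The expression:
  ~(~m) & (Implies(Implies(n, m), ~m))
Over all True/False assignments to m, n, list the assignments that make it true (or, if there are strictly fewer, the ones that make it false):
is never true.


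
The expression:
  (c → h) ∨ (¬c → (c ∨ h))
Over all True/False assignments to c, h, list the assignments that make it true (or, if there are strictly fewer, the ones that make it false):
is always true.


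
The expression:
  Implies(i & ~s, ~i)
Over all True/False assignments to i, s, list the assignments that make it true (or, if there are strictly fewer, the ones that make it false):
is false only for:
  i=True, s=False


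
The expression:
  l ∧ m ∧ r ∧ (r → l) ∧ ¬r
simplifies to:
False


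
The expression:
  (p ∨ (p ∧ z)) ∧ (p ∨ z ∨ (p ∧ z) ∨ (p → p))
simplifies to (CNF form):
p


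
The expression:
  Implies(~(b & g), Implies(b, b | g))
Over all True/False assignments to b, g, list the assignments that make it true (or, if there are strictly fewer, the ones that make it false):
is always true.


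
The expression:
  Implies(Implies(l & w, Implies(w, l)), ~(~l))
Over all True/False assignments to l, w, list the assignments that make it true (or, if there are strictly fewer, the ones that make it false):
is true only for:
  l=True, w=False;
  l=True, w=True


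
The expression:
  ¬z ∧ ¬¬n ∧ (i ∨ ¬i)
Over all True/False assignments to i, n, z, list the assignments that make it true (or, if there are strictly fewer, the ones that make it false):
is true only for:
  i=False, n=True, z=False;
  i=True, n=True, z=False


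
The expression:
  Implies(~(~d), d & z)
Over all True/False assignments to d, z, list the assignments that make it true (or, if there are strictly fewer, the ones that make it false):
is false only for:
  d=True, z=False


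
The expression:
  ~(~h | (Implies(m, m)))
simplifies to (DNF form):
False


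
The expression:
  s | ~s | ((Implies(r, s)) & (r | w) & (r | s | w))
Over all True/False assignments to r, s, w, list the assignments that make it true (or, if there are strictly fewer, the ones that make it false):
is always true.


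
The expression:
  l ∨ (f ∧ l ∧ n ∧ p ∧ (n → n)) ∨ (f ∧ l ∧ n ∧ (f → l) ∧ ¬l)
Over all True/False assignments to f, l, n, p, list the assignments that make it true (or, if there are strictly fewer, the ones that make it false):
is true only for:
  f=False, l=True, n=False, p=False;
  f=False, l=True, n=False, p=True;
  f=False, l=True, n=True, p=False;
  f=False, l=True, n=True, p=True;
  f=True, l=True, n=False, p=False;
  f=True, l=True, n=False, p=True;
  f=True, l=True, n=True, p=False;
  f=True, l=True, n=True, p=True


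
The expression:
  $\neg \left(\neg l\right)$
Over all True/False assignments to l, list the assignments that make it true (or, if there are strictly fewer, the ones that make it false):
is true only for:
  l=True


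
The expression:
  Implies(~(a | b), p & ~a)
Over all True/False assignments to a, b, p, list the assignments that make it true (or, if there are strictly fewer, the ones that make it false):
is false only for:
  a=False, b=False, p=False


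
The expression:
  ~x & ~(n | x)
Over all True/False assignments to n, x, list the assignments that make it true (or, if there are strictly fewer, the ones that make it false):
is true only for:
  n=False, x=False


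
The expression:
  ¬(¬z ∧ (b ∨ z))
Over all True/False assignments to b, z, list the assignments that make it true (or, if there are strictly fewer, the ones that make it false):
is false only for:
  b=True, z=False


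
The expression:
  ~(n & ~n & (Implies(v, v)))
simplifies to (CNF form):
True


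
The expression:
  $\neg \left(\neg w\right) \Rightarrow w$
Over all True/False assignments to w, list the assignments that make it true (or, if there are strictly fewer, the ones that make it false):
is always true.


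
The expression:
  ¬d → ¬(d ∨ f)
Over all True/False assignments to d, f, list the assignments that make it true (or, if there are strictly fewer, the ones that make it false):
is false only for:
  d=False, f=True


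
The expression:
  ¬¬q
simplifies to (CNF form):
q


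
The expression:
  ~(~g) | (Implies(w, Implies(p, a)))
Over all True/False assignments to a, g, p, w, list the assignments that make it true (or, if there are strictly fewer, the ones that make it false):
is false only for:
  a=False, g=False, p=True, w=True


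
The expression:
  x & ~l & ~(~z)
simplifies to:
x & z & ~l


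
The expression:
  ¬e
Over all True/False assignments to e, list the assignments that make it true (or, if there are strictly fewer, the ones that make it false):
is true only for:
  e=False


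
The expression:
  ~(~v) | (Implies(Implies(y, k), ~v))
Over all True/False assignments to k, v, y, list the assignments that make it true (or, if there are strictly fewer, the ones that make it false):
is always true.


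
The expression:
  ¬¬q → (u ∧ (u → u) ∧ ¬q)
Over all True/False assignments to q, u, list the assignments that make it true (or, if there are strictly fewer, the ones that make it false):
is true only for:
  q=False, u=False;
  q=False, u=True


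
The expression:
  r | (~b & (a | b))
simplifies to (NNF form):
r | (a & ~b)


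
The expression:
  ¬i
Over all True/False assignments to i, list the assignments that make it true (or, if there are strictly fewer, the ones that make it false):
is true only for:
  i=False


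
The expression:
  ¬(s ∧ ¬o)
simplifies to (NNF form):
o ∨ ¬s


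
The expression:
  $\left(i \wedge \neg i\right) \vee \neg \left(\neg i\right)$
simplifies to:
$i$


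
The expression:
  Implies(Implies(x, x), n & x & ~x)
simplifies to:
False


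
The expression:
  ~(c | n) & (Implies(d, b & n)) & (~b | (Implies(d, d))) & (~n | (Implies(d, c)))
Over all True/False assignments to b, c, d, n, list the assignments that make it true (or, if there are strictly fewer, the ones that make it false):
is true only for:
  b=False, c=False, d=False, n=False;
  b=True, c=False, d=False, n=False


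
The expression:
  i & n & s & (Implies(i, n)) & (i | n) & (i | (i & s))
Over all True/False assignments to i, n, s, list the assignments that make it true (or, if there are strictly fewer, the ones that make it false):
is true only for:
  i=True, n=True, s=True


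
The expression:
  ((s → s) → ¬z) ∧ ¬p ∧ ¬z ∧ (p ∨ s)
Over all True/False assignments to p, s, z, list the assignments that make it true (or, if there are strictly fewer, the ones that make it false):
is true only for:
  p=False, s=True, z=False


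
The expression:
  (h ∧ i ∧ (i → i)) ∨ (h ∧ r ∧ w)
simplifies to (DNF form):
(h ∧ i) ∨ (h ∧ r ∧ w)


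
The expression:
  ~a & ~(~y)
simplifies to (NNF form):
y & ~a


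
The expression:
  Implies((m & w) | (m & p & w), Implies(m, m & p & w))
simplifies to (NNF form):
p | ~m | ~w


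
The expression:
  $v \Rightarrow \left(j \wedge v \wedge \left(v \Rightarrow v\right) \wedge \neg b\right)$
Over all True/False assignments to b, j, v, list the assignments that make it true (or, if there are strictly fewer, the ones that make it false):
is false only for:
  b=False, j=False, v=True;
  b=True, j=False, v=True;
  b=True, j=True, v=True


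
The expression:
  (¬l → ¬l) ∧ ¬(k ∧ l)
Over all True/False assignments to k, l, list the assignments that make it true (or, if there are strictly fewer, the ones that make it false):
is false only for:
  k=True, l=True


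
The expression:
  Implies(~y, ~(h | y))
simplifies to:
y | ~h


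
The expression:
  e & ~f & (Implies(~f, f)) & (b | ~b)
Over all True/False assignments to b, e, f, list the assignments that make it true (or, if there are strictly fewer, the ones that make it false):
is never true.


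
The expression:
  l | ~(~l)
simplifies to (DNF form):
l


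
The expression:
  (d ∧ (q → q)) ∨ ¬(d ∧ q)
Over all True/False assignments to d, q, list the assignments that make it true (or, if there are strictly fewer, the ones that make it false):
is always true.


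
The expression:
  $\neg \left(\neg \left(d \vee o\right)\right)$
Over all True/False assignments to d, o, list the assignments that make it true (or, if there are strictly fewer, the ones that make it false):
is false only for:
  d=False, o=False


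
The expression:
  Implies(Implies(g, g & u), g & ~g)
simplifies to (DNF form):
g & ~u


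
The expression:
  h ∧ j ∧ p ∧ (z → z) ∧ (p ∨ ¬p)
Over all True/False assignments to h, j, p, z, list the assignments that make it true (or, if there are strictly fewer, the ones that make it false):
is true only for:
  h=True, j=True, p=True, z=False;
  h=True, j=True, p=True, z=True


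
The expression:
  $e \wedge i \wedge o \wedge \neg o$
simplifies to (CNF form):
$\text{False}$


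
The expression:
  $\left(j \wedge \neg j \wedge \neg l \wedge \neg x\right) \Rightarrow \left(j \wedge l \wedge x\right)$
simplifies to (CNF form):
$\text{True}$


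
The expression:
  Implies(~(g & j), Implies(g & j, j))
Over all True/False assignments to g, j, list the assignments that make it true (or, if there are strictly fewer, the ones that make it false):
is always true.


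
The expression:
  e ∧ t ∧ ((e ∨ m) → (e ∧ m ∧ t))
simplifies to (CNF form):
e ∧ m ∧ t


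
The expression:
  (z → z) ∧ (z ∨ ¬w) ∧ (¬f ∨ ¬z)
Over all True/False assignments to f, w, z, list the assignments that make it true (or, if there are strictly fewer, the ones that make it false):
is true only for:
  f=False, w=False, z=False;
  f=False, w=False, z=True;
  f=False, w=True, z=True;
  f=True, w=False, z=False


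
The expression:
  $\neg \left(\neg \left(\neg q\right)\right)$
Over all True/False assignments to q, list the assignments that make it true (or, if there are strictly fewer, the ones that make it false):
is true only for:
  q=False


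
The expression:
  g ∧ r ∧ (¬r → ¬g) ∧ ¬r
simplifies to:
False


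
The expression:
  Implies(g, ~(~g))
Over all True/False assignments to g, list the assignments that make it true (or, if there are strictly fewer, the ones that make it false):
is always true.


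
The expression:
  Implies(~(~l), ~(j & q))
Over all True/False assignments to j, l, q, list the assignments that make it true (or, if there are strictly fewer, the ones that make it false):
is false only for:
  j=True, l=True, q=True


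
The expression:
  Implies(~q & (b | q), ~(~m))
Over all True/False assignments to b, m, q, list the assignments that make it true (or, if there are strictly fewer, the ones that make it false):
is false only for:
  b=True, m=False, q=False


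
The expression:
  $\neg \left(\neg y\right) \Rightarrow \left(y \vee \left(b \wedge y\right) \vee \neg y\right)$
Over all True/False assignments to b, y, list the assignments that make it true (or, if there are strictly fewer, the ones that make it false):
is always true.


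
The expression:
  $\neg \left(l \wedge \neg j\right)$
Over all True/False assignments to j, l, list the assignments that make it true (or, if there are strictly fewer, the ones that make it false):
is false only for:
  j=False, l=True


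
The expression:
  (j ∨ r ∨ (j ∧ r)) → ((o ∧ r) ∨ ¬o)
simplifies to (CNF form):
r ∨ ¬j ∨ ¬o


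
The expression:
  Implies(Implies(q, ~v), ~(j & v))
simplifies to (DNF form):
q | ~j | ~v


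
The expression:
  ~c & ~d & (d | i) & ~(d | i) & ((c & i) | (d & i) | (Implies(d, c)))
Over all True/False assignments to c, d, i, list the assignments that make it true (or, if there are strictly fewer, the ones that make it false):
is never true.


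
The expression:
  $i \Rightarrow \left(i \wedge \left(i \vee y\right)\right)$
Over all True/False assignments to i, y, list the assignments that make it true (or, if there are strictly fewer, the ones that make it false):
is always true.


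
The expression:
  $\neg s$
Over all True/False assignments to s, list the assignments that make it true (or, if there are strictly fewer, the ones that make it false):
is true only for:
  s=False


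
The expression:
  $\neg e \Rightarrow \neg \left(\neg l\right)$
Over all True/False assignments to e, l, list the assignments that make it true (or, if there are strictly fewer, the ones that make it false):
is false only for:
  e=False, l=False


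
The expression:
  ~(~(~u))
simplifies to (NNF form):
~u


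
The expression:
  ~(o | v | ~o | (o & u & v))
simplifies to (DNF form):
False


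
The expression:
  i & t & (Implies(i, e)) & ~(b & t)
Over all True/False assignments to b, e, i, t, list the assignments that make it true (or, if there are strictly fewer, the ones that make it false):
is true only for:
  b=False, e=True, i=True, t=True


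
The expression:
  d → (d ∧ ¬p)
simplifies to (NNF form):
¬d ∨ ¬p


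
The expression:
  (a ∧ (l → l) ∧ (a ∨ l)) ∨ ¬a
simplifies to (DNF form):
True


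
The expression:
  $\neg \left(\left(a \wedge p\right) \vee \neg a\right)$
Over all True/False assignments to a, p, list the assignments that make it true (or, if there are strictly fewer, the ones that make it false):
is true only for:
  a=True, p=False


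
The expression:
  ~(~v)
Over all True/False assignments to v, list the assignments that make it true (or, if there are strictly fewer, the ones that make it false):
is true only for:
  v=True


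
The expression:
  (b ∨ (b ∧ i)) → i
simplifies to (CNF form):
i ∨ ¬b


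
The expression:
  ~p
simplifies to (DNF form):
~p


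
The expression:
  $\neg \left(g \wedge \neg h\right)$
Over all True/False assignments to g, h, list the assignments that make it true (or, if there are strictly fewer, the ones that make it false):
is false only for:
  g=True, h=False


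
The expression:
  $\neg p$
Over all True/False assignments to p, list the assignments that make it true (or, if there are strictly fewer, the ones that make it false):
is true only for:
  p=False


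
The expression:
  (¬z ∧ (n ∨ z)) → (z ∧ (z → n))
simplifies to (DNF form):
z ∨ ¬n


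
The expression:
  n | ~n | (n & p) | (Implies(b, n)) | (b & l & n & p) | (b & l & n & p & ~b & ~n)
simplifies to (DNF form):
True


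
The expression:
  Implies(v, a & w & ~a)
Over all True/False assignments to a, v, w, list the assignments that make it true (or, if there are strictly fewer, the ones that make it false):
is true only for:
  a=False, v=False, w=False;
  a=False, v=False, w=True;
  a=True, v=False, w=False;
  a=True, v=False, w=True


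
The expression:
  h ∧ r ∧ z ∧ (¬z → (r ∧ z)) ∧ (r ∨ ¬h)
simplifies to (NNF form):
h ∧ r ∧ z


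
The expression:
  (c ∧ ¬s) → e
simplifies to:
e ∨ s ∨ ¬c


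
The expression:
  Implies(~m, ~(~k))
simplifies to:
k | m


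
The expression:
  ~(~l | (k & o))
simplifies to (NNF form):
l & (~k | ~o)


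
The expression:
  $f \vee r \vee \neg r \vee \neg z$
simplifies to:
$\text{True}$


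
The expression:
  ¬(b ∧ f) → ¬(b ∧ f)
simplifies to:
True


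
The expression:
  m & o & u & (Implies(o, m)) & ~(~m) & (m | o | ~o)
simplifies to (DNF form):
m & o & u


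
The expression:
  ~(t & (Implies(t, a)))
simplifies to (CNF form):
~a | ~t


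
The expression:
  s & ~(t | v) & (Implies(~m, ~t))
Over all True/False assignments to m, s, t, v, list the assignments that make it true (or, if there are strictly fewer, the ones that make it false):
is true only for:
  m=False, s=True, t=False, v=False;
  m=True, s=True, t=False, v=False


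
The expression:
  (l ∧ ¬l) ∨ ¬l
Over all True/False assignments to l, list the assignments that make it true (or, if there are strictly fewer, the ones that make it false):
is true only for:
  l=False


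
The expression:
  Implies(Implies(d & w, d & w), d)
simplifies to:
d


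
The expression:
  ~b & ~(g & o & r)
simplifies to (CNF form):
~b & (~g | ~o | ~r)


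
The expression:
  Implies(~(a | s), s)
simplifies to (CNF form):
a | s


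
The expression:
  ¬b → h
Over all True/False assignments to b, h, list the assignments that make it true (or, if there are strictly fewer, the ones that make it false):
is false only for:
  b=False, h=False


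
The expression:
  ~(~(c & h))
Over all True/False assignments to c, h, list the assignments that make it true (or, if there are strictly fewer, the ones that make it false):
is true only for:
  c=True, h=True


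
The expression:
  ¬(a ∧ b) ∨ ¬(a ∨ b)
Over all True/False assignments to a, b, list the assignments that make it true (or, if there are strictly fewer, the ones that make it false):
is false only for:
  a=True, b=True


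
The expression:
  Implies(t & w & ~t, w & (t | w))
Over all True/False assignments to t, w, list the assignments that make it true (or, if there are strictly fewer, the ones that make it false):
is always true.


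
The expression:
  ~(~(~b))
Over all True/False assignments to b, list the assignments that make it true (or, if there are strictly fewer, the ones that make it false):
is true only for:
  b=False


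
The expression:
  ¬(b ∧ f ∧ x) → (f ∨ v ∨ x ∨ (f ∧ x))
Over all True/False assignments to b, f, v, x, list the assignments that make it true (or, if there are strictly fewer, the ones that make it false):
is false only for:
  b=False, f=False, v=False, x=False;
  b=True, f=False, v=False, x=False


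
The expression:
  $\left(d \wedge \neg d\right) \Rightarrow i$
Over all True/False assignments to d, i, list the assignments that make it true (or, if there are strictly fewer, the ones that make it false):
is always true.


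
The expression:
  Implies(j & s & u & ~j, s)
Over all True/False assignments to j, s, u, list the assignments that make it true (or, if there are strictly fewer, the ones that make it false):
is always true.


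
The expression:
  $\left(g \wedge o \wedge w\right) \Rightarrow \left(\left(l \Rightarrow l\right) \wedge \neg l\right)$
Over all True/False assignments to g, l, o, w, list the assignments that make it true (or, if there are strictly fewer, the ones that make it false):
is false only for:
  g=True, l=True, o=True, w=True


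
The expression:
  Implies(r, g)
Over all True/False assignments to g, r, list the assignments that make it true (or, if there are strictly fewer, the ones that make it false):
is false only for:
  g=False, r=True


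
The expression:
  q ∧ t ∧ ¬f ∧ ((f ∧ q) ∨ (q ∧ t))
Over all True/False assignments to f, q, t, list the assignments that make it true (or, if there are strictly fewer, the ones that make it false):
is true only for:
  f=False, q=True, t=True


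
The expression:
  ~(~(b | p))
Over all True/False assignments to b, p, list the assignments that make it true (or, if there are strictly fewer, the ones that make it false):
is false only for:
  b=False, p=False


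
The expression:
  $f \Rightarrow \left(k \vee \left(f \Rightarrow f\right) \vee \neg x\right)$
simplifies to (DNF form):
$\text{True}$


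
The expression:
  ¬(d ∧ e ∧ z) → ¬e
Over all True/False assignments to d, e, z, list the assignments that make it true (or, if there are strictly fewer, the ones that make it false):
is false only for:
  d=False, e=True, z=False;
  d=False, e=True, z=True;
  d=True, e=True, z=False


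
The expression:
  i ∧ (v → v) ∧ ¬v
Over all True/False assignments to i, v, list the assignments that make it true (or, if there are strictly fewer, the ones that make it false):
is true only for:
  i=True, v=False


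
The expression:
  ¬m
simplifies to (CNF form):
¬m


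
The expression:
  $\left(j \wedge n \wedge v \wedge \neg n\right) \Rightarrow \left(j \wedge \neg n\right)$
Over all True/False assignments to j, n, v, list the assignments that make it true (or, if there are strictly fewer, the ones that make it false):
is always true.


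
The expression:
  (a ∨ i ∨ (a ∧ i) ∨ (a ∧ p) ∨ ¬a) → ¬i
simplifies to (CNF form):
¬i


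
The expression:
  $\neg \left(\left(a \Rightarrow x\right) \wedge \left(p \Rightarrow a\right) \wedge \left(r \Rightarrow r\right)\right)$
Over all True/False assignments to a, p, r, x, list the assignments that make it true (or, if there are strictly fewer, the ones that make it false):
is true only for:
  a=False, p=True, r=False, x=False;
  a=False, p=True, r=False, x=True;
  a=False, p=True, r=True, x=False;
  a=False, p=True, r=True, x=True;
  a=True, p=False, r=False, x=False;
  a=True, p=False, r=True, x=False;
  a=True, p=True, r=False, x=False;
  a=True, p=True, r=True, x=False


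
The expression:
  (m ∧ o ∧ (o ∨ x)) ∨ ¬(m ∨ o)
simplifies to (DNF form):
(m ∧ o) ∨ (¬m ∧ ¬o)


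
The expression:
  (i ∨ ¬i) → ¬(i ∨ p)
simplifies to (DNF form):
¬i ∧ ¬p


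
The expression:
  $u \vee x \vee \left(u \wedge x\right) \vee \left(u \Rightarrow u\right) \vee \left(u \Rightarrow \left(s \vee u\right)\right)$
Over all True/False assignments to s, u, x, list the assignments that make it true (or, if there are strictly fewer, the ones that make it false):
is always true.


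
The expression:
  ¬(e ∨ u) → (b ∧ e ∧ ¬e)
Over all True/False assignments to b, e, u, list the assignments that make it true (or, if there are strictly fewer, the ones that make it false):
is false only for:
  b=False, e=False, u=False;
  b=True, e=False, u=False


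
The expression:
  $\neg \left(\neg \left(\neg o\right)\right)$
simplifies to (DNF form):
$\neg o$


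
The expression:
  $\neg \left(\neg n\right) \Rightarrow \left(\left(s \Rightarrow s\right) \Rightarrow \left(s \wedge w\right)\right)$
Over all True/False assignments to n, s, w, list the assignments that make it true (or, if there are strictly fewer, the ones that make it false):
is false only for:
  n=True, s=False, w=False;
  n=True, s=False, w=True;
  n=True, s=True, w=False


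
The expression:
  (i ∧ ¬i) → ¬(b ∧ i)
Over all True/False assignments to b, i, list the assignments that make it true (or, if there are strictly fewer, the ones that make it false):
is always true.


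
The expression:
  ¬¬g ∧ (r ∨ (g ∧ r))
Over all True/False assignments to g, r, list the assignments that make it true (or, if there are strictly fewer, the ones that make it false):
is true only for:
  g=True, r=True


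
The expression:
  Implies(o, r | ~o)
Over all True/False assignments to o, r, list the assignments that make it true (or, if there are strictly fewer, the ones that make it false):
is false only for:
  o=True, r=False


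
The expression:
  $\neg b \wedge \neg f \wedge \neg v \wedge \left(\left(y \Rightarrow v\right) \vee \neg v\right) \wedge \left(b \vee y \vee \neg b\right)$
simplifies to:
$\neg b \wedge \neg f \wedge \neg v$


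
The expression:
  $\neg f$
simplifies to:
$\neg f$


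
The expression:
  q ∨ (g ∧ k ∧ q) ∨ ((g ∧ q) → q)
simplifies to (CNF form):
True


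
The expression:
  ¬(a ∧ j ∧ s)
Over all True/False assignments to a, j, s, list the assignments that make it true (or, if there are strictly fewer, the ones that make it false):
is false only for:
  a=True, j=True, s=True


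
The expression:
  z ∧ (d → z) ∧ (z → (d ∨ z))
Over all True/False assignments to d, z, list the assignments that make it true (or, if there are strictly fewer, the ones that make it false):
is true only for:
  d=False, z=True;
  d=True, z=True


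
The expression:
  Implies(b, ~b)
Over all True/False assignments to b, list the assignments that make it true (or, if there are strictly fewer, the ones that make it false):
is true only for:
  b=False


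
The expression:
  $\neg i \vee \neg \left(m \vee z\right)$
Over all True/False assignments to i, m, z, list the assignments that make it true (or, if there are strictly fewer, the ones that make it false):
is false only for:
  i=True, m=False, z=True;
  i=True, m=True, z=False;
  i=True, m=True, z=True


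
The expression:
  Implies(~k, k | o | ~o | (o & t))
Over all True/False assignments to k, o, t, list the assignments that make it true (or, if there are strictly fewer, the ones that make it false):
is always true.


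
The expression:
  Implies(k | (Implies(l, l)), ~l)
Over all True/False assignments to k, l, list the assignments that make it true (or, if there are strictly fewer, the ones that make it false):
is true only for:
  k=False, l=False;
  k=True, l=False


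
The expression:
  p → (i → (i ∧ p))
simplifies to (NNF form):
True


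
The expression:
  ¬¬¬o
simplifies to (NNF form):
¬o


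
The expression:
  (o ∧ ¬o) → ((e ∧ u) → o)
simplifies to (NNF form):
True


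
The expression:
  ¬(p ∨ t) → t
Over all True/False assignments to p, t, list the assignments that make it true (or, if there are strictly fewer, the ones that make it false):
is false only for:
  p=False, t=False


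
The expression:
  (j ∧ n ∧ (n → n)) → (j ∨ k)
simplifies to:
True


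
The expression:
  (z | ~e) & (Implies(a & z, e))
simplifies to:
(z | ~e) & (e | ~a | ~z)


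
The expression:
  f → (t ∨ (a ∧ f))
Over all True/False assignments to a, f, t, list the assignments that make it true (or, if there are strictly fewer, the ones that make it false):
is false only for:
  a=False, f=True, t=False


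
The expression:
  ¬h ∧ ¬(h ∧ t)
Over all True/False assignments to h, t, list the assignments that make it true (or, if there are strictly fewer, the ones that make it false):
is true only for:
  h=False, t=False;
  h=False, t=True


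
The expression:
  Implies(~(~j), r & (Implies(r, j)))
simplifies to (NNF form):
r | ~j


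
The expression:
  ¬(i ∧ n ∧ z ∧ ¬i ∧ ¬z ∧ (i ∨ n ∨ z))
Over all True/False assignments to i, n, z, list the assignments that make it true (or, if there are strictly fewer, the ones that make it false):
is always true.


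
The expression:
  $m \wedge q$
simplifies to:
$m \wedge q$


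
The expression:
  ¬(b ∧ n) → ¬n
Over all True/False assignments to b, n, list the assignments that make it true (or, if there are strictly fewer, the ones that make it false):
is false only for:
  b=False, n=True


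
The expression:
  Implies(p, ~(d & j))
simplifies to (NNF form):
~d | ~j | ~p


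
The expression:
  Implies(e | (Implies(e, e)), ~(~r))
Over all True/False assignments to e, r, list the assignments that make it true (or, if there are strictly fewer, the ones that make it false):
is true only for:
  e=False, r=True;
  e=True, r=True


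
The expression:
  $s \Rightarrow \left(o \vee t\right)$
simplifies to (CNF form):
$o \vee t \vee \neg s$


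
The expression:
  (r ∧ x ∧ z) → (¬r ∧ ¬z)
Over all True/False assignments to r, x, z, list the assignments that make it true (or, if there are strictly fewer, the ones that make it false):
is false only for:
  r=True, x=True, z=True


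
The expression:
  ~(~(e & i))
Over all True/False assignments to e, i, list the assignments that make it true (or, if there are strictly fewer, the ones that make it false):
is true only for:
  e=True, i=True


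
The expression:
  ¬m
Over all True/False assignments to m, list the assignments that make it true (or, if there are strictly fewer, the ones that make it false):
is true only for:
  m=False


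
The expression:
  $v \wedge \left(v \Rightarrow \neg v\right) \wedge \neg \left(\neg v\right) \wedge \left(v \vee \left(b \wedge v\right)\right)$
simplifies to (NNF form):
$\text{False}$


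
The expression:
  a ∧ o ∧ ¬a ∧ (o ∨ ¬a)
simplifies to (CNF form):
False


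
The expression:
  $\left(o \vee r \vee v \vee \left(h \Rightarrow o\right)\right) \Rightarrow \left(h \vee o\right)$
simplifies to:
$h \vee o$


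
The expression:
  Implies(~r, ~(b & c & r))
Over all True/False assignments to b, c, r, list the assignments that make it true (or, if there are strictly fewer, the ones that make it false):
is always true.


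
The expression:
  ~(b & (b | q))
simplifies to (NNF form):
~b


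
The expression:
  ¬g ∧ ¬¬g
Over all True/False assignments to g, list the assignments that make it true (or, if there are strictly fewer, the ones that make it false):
is never true.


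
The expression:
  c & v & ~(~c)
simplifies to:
c & v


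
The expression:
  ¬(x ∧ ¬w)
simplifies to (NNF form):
w ∨ ¬x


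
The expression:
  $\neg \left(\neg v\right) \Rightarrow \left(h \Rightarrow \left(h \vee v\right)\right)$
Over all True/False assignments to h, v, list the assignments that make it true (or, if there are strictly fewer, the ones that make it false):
is always true.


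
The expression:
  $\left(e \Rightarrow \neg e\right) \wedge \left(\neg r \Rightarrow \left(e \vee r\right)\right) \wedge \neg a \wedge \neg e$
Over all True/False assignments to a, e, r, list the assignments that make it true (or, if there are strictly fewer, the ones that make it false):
is true only for:
  a=False, e=False, r=True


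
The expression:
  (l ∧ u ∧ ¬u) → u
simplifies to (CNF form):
True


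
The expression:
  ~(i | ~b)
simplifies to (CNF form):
b & ~i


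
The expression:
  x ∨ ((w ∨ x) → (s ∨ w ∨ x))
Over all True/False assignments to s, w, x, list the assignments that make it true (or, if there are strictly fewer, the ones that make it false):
is always true.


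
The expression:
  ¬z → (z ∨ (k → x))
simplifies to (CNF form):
x ∨ z ∨ ¬k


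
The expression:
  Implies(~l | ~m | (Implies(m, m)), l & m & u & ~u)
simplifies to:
False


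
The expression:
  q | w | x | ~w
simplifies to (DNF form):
True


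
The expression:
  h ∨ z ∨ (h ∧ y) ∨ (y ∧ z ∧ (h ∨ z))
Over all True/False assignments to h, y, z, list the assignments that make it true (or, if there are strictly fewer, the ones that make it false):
is false only for:
  h=False, y=False, z=False;
  h=False, y=True, z=False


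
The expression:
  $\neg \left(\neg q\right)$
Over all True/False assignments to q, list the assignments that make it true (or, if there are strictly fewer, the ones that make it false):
is true only for:
  q=True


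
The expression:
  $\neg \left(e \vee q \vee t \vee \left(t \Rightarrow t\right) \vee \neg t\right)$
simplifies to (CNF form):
$\text{False}$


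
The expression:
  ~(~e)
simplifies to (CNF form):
e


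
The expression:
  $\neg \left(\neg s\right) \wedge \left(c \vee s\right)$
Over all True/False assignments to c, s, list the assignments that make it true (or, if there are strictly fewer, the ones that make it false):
is true only for:
  c=False, s=True;
  c=True, s=True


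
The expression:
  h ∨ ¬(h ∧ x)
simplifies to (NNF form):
True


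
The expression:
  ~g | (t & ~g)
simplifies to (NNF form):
~g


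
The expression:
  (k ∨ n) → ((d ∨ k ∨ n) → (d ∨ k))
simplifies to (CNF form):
d ∨ k ∨ ¬n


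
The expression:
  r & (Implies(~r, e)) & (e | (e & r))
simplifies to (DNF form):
e & r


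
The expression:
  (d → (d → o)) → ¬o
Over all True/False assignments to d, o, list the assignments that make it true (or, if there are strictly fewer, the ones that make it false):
is true only for:
  d=False, o=False;
  d=True, o=False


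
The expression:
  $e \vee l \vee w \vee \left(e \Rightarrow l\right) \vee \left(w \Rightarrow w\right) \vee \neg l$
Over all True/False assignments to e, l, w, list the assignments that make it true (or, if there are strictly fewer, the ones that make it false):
is always true.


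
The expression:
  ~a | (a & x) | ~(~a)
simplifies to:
True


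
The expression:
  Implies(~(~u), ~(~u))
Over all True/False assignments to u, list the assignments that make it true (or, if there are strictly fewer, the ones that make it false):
is always true.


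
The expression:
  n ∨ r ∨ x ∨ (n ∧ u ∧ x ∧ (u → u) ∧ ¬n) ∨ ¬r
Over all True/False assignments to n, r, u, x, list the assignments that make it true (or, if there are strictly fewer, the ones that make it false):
is always true.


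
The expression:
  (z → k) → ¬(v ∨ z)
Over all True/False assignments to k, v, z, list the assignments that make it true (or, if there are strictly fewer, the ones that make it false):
is true only for:
  k=False, v=False, z=False;
  k=False, v=False, z=True;
  k=False, v=True, z=True;
  k=True, v=False, z=False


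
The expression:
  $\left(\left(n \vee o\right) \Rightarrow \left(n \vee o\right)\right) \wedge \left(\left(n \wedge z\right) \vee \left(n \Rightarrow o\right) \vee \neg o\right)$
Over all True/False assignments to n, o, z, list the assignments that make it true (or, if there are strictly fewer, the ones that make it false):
is always true.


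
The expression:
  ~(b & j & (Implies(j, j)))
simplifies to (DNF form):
~b | ~j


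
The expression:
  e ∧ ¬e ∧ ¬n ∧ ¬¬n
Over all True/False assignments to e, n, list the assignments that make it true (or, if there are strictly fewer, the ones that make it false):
is never true.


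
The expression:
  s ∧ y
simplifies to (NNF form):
s ∧ y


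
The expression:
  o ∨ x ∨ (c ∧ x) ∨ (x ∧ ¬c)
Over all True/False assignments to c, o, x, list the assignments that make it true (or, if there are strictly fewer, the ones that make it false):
is false only for:
  c=False, o=False, x=False;
  c=True, o=False, x=False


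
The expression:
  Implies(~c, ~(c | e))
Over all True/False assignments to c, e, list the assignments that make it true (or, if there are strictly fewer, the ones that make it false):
is false only for:
  c=False, e=True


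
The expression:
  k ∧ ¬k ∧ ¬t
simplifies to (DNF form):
False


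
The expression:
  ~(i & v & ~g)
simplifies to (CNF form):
g | ~i | ~v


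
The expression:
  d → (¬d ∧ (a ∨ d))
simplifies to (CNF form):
¬d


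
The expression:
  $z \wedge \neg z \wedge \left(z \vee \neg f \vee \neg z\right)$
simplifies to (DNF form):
$\text{False}$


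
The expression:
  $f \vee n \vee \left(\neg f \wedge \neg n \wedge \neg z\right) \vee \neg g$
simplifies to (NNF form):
$f \vee n \vee \neg g \vee \neg z$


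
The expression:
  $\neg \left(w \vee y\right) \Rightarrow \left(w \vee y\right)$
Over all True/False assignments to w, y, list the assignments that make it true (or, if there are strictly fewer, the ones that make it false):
is false only for:
  w=False, y=False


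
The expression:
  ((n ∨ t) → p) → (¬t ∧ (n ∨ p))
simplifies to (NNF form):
(¬p ∨ ¬t) ∧ (n ∨ p ∨ t)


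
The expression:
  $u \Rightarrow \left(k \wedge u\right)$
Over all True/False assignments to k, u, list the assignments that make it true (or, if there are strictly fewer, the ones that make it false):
is false only for:
  k=False, u=True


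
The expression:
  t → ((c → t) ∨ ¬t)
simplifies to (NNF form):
True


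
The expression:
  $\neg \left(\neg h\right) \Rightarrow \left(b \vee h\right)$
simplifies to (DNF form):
$\text{True}$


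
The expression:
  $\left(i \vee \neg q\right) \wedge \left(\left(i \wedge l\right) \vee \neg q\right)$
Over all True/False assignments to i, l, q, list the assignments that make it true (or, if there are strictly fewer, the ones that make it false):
is false only for:
  i=False, l=False, q=True;
  i=False, l=True, q=True;
  i=True, l=False, q=True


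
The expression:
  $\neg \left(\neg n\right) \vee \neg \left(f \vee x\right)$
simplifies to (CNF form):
$\left(n \vee \neg f\right) \wedge \left(n \vee \neg x\right)$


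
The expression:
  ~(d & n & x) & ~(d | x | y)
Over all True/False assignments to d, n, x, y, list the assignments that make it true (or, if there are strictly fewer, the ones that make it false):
is true only for:
  d=False, n=False, x=False, y=False;
  d=False, n=True, x=False, y=False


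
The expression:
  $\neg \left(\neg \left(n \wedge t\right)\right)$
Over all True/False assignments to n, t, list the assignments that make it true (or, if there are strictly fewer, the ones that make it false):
is true only for:
  n=True, t=True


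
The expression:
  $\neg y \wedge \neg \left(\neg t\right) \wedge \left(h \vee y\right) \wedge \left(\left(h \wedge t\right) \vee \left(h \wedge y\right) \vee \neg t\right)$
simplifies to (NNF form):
$h \wedge t \wedge \neg y$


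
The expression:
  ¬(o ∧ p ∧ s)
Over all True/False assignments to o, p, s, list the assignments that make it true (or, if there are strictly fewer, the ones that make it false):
is false only for:
  o=True, p=True, s=True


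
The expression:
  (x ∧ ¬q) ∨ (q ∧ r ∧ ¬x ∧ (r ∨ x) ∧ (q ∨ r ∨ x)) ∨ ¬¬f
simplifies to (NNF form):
f ∨ (x ∧ ¬q) ∨ (q ∧ r ∧ ¬x)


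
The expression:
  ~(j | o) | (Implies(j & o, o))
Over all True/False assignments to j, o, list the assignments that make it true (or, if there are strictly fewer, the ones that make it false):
is always true.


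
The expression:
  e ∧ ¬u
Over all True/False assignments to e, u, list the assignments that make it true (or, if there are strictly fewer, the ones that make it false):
is true only for:
  e=True, u=False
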